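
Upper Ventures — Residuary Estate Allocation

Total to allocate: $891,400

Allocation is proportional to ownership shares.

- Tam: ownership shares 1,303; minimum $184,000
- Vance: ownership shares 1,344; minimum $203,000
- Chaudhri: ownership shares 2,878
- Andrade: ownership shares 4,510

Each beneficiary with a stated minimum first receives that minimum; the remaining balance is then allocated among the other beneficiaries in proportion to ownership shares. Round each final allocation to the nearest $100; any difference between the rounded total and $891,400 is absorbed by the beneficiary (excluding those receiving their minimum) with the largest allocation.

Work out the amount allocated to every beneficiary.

Tam: $184,000; Vance: $203,000; Chaudhri: $196,500; Andrade: $307,900

Guaranteed amounts: Tam $184,000; Vance $203,000. Residual $504,400.
Residual split over remaining ownership shares 7,388: Chaudhri 196,489.33 → $196,500; Andrade 307,910.67 → $307,900.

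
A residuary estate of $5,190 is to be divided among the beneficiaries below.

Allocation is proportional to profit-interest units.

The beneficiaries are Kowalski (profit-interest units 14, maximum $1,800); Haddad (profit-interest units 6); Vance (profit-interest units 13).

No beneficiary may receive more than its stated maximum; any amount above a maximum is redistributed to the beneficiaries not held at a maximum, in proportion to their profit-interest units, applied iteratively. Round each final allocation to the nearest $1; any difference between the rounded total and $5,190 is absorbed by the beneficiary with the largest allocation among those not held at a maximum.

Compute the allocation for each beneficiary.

Total profit-interest units = 33.
Proportional shares (ignoring caps): Kowalski 2,201.82; Haddad 943.64; Vance 2,044.55.
Capped: Kowalski ($1,800); remaining pool $3,390 reallocated over remaining profit-interest units 19.
Redistributed shares: Haddad 1,070.53 → $1,071; Vance 2,319.47 → $2,319.

Kowalski: $1,800 · Haddad: $1,071 · Vance: $2,319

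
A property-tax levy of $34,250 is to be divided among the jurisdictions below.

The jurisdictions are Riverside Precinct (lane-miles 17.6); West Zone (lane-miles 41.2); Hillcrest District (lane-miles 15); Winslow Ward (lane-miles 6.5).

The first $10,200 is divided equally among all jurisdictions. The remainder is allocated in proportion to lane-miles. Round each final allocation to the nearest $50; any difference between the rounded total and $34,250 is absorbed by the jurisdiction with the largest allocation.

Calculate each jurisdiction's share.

First tranche $10,200 split equally: $2,550 each.
Remainder $24,050 by lane-miles (total 80.3): Riverside Precinct 5,271.23 → $5,250; West Zone 12,339.48 → $12,350; Hillcrest District 4,492.53 → $4,500; Winslow Ward 1,946.76 → $1,950.
Totals: Riverside Precinct $2,550 + $5,250 = $7,800; West Zone $2,550 + $12,350 = $14,900; Hillcrest District $2,550 + $4,500 = $7,050; Winslow Ward $2,550 + $1,950 = $4,500.

Riverside Precinct: $7,800; West Zone: $14,900; Hillcrest District: $7,050; Winslow Ward: $4,500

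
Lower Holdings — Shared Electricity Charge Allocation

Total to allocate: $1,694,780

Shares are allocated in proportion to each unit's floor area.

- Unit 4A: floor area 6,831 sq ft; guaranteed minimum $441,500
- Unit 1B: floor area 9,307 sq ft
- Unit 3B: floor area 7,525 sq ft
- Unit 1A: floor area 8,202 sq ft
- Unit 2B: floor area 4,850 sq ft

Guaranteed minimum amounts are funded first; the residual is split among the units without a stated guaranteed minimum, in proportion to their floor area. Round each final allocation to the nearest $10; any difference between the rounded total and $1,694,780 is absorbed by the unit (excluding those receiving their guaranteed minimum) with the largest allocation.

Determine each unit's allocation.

Guaranteed amounts: Unit 4A $441,500. Balance $1,253,280.
Balance split over remaining floor area 29,884: Unit 1B 390,318.46 → $390,320; Unit 3B 315,584.66 → $315,580; Unit 1A 343,976.80 → $343,980; Unit 2B 203,400.08 → $203,400.

Unit 4A: $441,500 · Unit 1B: $390,320 · Unit 3B: $315,580 · Unit 1A: $343,980 · Unit 2B: $203,400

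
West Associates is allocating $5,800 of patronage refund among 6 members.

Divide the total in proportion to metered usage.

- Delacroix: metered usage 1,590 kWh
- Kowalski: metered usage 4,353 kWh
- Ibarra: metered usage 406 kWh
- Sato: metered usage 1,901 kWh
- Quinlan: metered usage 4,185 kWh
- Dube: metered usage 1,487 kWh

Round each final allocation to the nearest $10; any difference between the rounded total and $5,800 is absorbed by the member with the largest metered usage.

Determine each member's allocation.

Delacroix: $660; Kowalski: $1,820; Ibarra: $170; Sato: $790; Quinlan: $1,740; Dube: $620

Total metered usage = 1,590 + 4,353 + 406 + 1,901 + 4,185 + 1,487 = 13,922.
Pro-rata amounts: Delacroix 662.40; Kowalski 1,813.49; Ibarra 169.14; Sato 791.97; Quinlan 1,743.50; Dube 619.49.
At nearest $10: Delacroix $660; Kowalski $1,810; Ibarra $170; Sato $790; Quinlan $1,740; Dube $620. Sum = $5,790.
Difference $5,800 − $5,790 = +$10 applied to largest metered usage (Kowalski): Kowalski becomes $1,820.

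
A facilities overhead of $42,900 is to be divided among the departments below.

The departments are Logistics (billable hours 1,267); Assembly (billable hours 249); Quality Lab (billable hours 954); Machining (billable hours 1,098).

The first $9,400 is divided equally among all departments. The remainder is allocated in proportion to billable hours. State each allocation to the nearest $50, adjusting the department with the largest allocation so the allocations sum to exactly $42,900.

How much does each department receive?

Equal tier: $9,400 ÷ 4 = $2,350 apiece.
Remainder $33,500 by billable hours (total 3,568): Logistics 11,895.88 → $11,900; Assembly 2,337.86 → $2,350; Quality Lab 8,957.12 → $8,950; Machining 10,309.14 → $10,300.
Totals: Logistics $2,350 + $11,900 = $14,250; Assembly $2,350 + $2,350 = $4,700; Quality Lab $2,350 + $8,950 = $11,300; Machining $2,350 + $10,300 = $12,650.

Logistics: $14,250; Assembly: $4,700; Quality Lab: $11,300; Machining: $12,650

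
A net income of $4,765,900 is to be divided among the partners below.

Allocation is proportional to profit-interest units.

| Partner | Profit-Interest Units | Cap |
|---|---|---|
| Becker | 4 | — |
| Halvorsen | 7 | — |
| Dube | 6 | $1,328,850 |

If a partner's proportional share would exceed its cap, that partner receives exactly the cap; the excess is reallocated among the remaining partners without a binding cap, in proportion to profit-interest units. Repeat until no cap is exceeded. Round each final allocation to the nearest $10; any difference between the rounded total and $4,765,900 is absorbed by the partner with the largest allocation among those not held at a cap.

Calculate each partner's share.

Sum of profit-interest units: 17.
Unconstrained shares: Becker 1,121,388.24; Halvorsen 1,962,429.41; Dube 1,682,082.35.
Cap binds for Dube ($1,328,850); balance $3,437,050 reallocated over remaining profit-interest units 11.
Shares after redistribution: Becker 1,249,836.36 → $1,249,840; Halvorsen 2,187,213.64 → $2,187,210.

Becker: $1,249,840 | Halvorsen: $2,187,210 | Dube: $1,328,850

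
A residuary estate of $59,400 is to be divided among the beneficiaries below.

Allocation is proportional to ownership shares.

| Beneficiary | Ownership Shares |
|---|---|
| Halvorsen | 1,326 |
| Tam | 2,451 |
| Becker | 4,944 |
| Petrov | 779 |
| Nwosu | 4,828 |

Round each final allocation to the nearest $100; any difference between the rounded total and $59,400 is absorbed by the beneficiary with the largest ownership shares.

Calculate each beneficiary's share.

Total ownership shares = 1,326 + 2,451 + 4,944 + 779 + 4,828 = 14,328.
Proportional shares: Halvorsen 5,497.24; Tam 10,161.18; Becker 20,496.48; Petrov 3,229.52; Nwosu 20,015.58.
After rounding ($100): Halvorsen $5,500; Tam $10,200; Becker $20,500; Petrov $3,200; Nwosu $20,000. Sum = $59,400.
Sum already equals the total — no adjustment.

Halvorsen: $5,500 | Tam: $10,200 | Becker: $20,500 | Petrov: $3,200 | Nwosu: $20,000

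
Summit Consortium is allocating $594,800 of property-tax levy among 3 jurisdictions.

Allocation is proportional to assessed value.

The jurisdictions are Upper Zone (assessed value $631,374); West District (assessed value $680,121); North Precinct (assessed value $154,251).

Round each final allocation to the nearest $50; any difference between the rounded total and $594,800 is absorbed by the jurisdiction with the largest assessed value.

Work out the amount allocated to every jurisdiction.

Upper Zone: $256,200 · West District: $276,000 · North Precinct: $62,600

Sum of assessed value: 631,374 + 680,121 + 154,251 = 1,465,746.
Pro-rata amounts: Upper Zone 256,211.69; West District 275,993.23; North Precinct 62,595.08.
Rounded to nearest $50: Upper Zone $256,200; West District $276,000; North Precinct $62,600. Sum = $594,800.
Sum already equals the total — no adjustment.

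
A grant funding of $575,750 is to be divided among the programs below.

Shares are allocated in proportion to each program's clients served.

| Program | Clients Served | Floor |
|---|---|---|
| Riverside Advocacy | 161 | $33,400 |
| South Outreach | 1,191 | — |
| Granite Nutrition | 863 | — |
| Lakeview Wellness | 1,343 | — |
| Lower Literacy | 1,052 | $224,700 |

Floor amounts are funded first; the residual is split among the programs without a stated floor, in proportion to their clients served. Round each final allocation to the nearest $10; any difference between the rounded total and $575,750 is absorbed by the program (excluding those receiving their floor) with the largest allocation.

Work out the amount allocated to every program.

Riverside Advocacy: $33,400 · South Outreach: $111,370 · Granite Nutrition: $80,700 · Lakeview Wellness: $125,580 · Lower Literacy: $224,700

Guaranteed amounts: Riverside Advocacy $33,400; Lower Literacy $224,700. Residual $317,650.
Residual split over remaining clients served 3,397: South Outreach 111,369.19 → $111,370; Granite Nutrition 80,698.25 → $80,700; Lakeview Wellness 125,582.56 → $125,580.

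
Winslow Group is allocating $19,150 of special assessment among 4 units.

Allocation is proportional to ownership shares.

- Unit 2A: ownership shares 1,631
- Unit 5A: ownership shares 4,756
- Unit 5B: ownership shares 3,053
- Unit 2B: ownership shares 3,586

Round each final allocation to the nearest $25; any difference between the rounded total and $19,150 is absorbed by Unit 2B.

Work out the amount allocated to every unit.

Sum of ownership shares: 13,026.
Raw shares: Unit 2A 1,631/13,026 × $19,150 = 2,397.79; Unit 5A 4,756/13,026 × $19,150 = 6,991.97; Unit 5B 3,053/13,026 × $19,150 = 4,488.33; Unit 2B 3,586/13,026 × $19,150 = 5,271.91.
After rounding ($25): Unit 2A $2,400; Unit 5A $7,000; Unit 5B $4,500; Unit 2B $5,275. Sum = $19,175.
Difference $19,150 − $19,175 = −$25 applied to Unit 2B: Unit 2B becomes $5,250.

Unit 2A: $2,400 · Unit 5A: $7,000 · Unit 5B: $4,500 · Unit 2B: $5,250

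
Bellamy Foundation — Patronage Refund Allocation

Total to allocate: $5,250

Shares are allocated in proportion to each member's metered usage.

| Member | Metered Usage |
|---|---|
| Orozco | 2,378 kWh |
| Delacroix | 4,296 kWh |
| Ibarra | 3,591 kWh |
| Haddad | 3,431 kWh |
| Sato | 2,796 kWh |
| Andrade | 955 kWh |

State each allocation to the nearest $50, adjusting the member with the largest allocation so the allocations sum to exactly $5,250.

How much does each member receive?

Metered usage total: 17,447.
Proportional shares: Orozco 2,378/17,447 × $5,250 = 715.57; Delacroix 4,296/17,447 × $5,250 = 1,292.72; Ibarra 3,591/17,447 × $5,250 = 1,080.57; Haddad 3,431/17,447 × $5,250 = 1,032.43; Sato 2,796/17,447 × $5,250 = 841.35; Andrade 955/17,447 × $5,250 = 287.37.
After rounding ($50): Orozco $700; Delacroix $1,300; Ibarra $1,100; Haddad $1,050; Sato $850; Andrade $300. Sum = $5,300.
Difference $5,250 − $5,300 = −$50 applied to largest allocation (Delacroix): Delacroix becomes $1,250.

Orozco: $700; Delacroix: $1,250; Ibarra: $1,100; Haddad: $1,050; Sato: $850; Andrade: $300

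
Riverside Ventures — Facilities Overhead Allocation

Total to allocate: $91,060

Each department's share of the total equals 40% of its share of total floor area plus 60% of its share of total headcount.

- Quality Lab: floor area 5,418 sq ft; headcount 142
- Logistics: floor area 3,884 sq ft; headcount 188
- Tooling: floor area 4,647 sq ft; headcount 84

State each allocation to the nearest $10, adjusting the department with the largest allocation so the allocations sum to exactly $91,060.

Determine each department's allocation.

Floor area total 13,949; headcount total 414.
Combined weights (40% floor area + 60% headcount): Quality Lab 0.3612; Logistics 0.3838; Tooling 0.2550.
Pro-rata amounts: Quality Lab 32,887.51; Logistics 34,952.55; Tooling 23,219.94.
After rounding ($10): Quality Lab $32,890; Logistics $34,950; Tooling $23,220. Sum = $91,060.
Rounded total matches; no reconciliation needed.

Quality Lab: $32,890 · Logistics: $34,950 · Tooling: $23,220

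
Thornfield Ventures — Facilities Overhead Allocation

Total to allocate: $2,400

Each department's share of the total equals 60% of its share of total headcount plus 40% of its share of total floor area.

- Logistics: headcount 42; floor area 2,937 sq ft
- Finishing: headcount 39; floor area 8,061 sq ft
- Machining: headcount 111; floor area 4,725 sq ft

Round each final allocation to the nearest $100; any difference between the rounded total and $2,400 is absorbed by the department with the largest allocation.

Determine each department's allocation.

Headcount total 192; floor area total 15,723.
Blended shares (60% headcount + 40% floor area): Logistics 0.2060; Finishing 0.3270; Machining 0.4671.
Pro-rata amounts: Logistics 494.32; Finishing 784.68; Machining 1,120.99.
At nearest $100: Logistics $500; Finishing $800; Machining $1,100. Sum = $2,400.
Rounded total matches; no reconciliation needed.

Logistics: $500; Finishing: $800; Machining: $1,100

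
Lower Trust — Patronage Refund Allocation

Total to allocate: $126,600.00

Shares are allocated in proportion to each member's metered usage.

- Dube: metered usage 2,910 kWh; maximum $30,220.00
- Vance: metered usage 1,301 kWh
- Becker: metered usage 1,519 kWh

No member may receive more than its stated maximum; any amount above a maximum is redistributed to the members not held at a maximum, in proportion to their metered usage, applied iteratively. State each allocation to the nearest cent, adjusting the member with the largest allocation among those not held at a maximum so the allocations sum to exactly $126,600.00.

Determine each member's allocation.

Sum of metered usage: 5,730.
Unconstrained shares: Dube 64,294.2408; Vance 28,744.6073; Becker 33,561.1518.
Held at cap: Dube ($30,220.00); residual $96,380.00 reallocated over remaining metered usage 2,820.
Shares after redistribution: Vance 44,464.6738 → $44,464.67; Becker 51,915.3262 → $51,915.33.

Dube: $30,220.00 | Vance: $44,464.67 | Becker: $51,915.33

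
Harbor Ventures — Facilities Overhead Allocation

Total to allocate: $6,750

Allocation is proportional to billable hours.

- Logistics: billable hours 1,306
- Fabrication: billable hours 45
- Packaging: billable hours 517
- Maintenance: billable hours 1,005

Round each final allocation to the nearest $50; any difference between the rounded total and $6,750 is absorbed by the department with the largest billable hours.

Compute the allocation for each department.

Total billable hours = 2,873.
Pro-rata amounts: Logistics 1,306/2,873 × $6,750 = 3,068.40; Fabrication 45/2,873 × $6,750 = 105.73; Packaging 517/2,873 × $6,750 = 1,214.67; Maintenance 1,005/2,873 × $6,750 = 2,361.21.
At nearest $50: Logistics $3,050; Fabrication $100; Packaging $1,200; Maintenance $2,350. Sum = $6,700.
Difference $6,750 − $6,700 = +$50 applied to largest billable hours (Logistics): Logistics becomes $3,100.

Logistics: $3,100 | Fabrication: $100 | Packaging: $1,200 | Maintenance: $2,350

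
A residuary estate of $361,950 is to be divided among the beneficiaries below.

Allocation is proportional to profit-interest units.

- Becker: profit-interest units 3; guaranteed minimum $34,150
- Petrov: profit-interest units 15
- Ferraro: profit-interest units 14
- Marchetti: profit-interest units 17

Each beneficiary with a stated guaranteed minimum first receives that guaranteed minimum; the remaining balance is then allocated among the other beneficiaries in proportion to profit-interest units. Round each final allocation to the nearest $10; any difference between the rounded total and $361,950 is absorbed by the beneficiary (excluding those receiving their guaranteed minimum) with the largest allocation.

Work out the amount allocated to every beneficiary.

Becker: $34,150; Petrov: $106,890; Ferraro: $99,770; Marchetti: $121,140

Minimums first: Becker $34,150. Balance $327,800.
Balance split over remaining profit-interest units 46: Petrov 106,891.30 → $106,890; Ferraro 99,765.22 → $99,770; Marchetti 121,143.48 → $121,140.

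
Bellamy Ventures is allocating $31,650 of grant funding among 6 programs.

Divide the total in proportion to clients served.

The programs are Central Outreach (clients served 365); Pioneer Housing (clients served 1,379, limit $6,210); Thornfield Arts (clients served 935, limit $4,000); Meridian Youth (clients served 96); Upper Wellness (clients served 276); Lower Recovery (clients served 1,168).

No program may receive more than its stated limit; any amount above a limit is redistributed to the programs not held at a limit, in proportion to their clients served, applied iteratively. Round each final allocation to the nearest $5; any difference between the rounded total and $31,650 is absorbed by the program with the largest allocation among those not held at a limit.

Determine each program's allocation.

Central Outreach: $4,110 | Pioneer Housing: $6,210 | Thornfield Arts: $4,000 | Meridian Youth: $1,080 | Upper Wellness: $3,105 | Lower Recovery: $13,145

Clients served total: 4,219.
Proportional shares (ignoring caps): Central Outreach 2,738.15; Pioneer Housing 10,344.95; Thornfield Arts 7,014.16; Meridian Youth 720.17; Upper Wellness 2,070.49; Lower Recovery 8,762.08.
Held at cap: Pioneer Housing ($6,210), Thornfield Arts ($4,000); balance $21,440 reallocated over remaining clients served 1,905.
Remaining shares: Central Outreach 4,107.93 → $4,110; Meridian Youth 1,080.44 → $1,080; Upper Wellness 3,106.27 → $3,105; Lower Recovery 13,145.36 → $13,145.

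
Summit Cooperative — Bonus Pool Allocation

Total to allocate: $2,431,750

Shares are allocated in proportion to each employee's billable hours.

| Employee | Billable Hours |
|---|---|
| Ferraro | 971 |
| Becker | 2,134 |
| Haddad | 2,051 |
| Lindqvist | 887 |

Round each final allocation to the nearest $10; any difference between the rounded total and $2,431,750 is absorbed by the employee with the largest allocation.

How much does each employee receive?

Ferraro: $390,740; Becker: $858,730; Haddad: $825,340; Lindqvist: $356,940

Billable hours total: 6,043.
Proportional shares: Ferraro 971/6,043 × $2,431,750 = 390,737.92; Becker 2,134/6,043 × $2,431,750 = 858,738.13; Haddad 2,051/6,043 × $2,431,750 = 825,338.28; Lindqvist 887/6,043 × $2,431,750 = 356,935.67.
After rounding ($10): Ferraro $390,740; Becker $858,740; Haddad $825,340; Lindqvist $356,940. Sum = $2,431,760.
Difference $2,431,750 − $2,431,760 = −$10 applied to largest allocation (Becker): Becker becomes $858,730.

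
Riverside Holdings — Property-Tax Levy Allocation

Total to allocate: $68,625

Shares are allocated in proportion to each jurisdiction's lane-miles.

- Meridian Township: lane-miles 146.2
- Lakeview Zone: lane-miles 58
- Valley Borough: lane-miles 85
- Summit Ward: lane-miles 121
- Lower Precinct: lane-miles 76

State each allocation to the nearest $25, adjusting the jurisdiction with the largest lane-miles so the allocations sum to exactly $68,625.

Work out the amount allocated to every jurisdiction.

Lane-miles total: 486.2.
Raw shares: Meridian Township 146.2/486.2 × $68,625 = 20,635.49; Lakeview Zone 58/486.2 × $68,625 = 8,186.45; Valley Borough 85/486.2 × $68,625 = 11,997.38; Summit Ward 121/486.2 × $68,625 = 17,078.62; Lower Precinct 76/486.2 × $68,625 = 10,727.07.
At nearest $25: Meridian Township $20,625; Lakeview Zone $8,175; Valley Borough $12,000; Summit Ward $17,075; Lower Precinct $10,725. Sum = $68,600.
Difference $68,625 − $68,600 = +$25 applied to largest lane-miles (Meridian Township): Meridian Township becomes $20,650.

Meridian Township: $20,650 | Lakeview Zone: $8,175 | Valley Borough: $12,000 | Summit Ward: $17,075 | Lower Precinct: $10,725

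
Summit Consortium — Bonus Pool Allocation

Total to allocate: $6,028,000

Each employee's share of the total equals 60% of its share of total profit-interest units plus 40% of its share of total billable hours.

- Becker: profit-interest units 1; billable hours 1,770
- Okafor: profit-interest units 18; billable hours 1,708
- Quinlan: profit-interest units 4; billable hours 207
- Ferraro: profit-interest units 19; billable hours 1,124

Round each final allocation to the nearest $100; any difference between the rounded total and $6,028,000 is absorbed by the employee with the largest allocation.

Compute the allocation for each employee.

Becker: $973,600; Okafor: $2,406,500; Quinlan: $448,200; Ferraro: $2,199,700

Totals — profit-interest units 42, billable hours 4,809.
Blended shares (60% profit-interest units + 40% billable hours): Becker 0.1615; Okafor 0.3992; Quinlan 0.0744; Ferraro 0.3649.
Raw shares: Becker 973,580.29; Okafor 2,406,436.76; Quinlan 448,245.54; Ferraro 2,199,737.41.
After rounding ($100): Becker $973,600; Okafor $2,406,400; Quinlan $448,200; Ferraro $2,199,700. Sum = $6,027,900.
Difference $6,028,000 − $6,027,900 = +$100 applied to largest allocation (Okafor): Okafor becomes $2,406,500.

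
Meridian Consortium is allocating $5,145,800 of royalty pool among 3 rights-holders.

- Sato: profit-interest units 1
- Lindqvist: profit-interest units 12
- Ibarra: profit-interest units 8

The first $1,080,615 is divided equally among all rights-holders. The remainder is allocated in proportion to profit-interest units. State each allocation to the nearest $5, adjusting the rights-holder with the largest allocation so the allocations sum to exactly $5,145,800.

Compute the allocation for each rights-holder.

First tranche $1,080,615 split equally: $360,205 each.
Remainder $4,065,185 by profit-interest units (total 21): Sato 193,580.24 → $193,580; Lindqvist 2,322,962.86 → $2,322,965; Ibarra 1,548,641.90 → $1,548,640.
Totals: Sato $360,205 + $193,580 = $553,785; Lindqvist $360,205 + $2,322,965 = $2,683,170; Ibarra $360,205 + $1,548,640 = $1,908,845.

Sato: $553,785; Lindqvist: $2,683,170; Ibarra: $1,908,845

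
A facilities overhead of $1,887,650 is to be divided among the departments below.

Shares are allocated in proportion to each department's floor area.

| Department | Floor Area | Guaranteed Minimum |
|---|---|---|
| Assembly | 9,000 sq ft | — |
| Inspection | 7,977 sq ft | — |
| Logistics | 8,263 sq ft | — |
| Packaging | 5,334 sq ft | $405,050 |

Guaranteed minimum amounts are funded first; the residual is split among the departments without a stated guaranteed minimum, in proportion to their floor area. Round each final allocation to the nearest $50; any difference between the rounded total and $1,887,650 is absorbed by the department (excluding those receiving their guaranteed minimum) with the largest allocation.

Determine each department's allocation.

Assembly: $528,700; Inspection: $468,550; Logistics: $485,350; Packaging: $405,050

Guaranteed amounts: Packaging $405,050. Remaining pool $1,482,600.
Remaining pool split over remaining floor area 25,240: Assembly 528,660.86 → $528,650; Inspection 468,569.74 → $468,550; Logistics 485,369.41 → $485,350.
Rounding difference +$50 applied to Assembly → $528,700.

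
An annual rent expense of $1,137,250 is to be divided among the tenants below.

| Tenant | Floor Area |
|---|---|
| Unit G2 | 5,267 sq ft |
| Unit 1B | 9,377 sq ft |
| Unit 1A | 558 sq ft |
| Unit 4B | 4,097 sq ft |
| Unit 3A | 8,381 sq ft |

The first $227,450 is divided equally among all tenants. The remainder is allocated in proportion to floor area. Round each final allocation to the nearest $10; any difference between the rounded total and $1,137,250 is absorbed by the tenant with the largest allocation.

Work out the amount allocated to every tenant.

Unit G2: $218,610 | Unit 1B: $353,700 | Unit 1A: $63,830 | Unit 4B: $180,150 | Unit 3A: $320,960

Equal tier: $227,450 ÷ 5 = $45,490 apiece.
Remainder $909,800 by floor area (total 27,680): Unit G2 173,118.37 → $173,120; Unit 1B 308,207.90 → $308,210; Unit 1A 18,340.62 → $18,340; Unit 4B 134,662.23 → $134,660; Unit 3A 275,470.87 → $275,470.
Totals: Unit G2 $45,490 + $173,120 = $218,610; Unit 1B $45,490 + $308,210 = $353,700; Unit 1A $45,490 + $18,340 = $63,830; Unit 4B $45,490 + $134,660 = $180,150; Unit 3A $45,490 + $275,470 = $320,960.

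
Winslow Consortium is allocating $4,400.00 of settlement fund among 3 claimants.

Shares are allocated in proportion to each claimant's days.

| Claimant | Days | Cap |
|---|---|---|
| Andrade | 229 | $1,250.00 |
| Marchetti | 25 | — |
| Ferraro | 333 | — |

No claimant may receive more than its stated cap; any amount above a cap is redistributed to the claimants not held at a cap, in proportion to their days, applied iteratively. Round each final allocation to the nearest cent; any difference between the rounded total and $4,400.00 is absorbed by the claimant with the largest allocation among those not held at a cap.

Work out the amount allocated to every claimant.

Days total: 587.
Proportional shares (ignoring caps): Andrade 1,716.5247; Marchetti 187.3935; Ferraro 2,496.0818.
Capped: Andrade ($1,250.00); balance $3,150.00 reallocated over remaining days 358.
Shares after redistribution: Marchetti 219.9721 → $219.97; Ferraro 2,930.0279 → $2,930.03.

Andrade: $1,250.00 | Marchetti: $219.97 | Ferraro: $2,930.03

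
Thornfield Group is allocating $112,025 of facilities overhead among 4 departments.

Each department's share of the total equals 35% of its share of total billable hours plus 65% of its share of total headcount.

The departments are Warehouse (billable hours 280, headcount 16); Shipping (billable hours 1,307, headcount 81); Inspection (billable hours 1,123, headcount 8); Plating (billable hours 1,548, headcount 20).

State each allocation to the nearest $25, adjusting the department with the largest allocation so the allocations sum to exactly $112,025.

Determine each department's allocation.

Warehouse: $11,900; Shipping: $59,225; Inspection: $15,000; Plating: $25,900

Totals — billable hours 4,258, headcount 125.
Combined weights (35% billable hours + 65% headcount): Warehouse 0.1062; Shipping 0.5286; Inspection 0.1339; Plating 0.2312.
Proportional shares: Warehouse 11,898.79; Shipping 59,220.12; Inspection 15,001.11; Plating 25,904.98.
At nearest $25: Warehouse $11,900; Shipping $59,225; Inspection $15,000; Plating $25,900. Sum = $112,025.
Sum already equals the total — no adjustment.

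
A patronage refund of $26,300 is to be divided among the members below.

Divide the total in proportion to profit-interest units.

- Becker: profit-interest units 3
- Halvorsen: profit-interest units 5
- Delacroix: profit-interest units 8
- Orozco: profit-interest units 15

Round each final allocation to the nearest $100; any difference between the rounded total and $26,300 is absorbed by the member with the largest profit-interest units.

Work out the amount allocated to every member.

Becker: $2,500; Halvorsen: $4,200; Delacroix: $6,800; Orozco: $12,800

Combined profit-interest units = 31.
Raw shares: Becker 3/31 × $26,300 = 2,545.16; Halvorsen 5/31 × $26,300 = 4,241.94; Delacroix 8/31 × $26,300 = 6,787.10; Orozco 15/31 × $26,300 = 12,725.81.
After rounding ($100): Becker $2,500; Halvorsen $4,200; Delacroix $6,800; Orozco $12,700. Sum = $26,200.
Difference $26,300 − $26,200 = +$100 applied to largest profit-interest units (Orozco): Orozco becomes $12,800.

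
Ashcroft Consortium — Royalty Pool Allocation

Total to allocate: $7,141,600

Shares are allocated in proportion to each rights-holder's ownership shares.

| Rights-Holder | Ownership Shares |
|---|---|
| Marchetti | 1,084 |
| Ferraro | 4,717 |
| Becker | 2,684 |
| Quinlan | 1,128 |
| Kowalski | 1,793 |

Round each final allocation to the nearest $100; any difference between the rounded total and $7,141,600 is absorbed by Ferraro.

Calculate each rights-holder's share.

Marchetti: $678,700 | Ferraro: $2,953,500 | Becker: $1,680,500 | Quinlan: $706,300 | Kowalski: $1,122,600

Total ownership shares = 11,406.
Raw shares: Marchetti 1,084/11,406 × $7,141,600 = 678,721.23; Ferraro 4,717/11,406 × $7,141,600 = 2,953,439.17; Becker 2,684/11,406 × $7,141,600 = 1,680,523.79; Quinlan 1,128/11,406 × $7,141,600 = 706,270.80; Kowalski 1,793/11,406 × $7,141,600 = 1,122,644.99.
At nearest $100: Marchetti $678,700; Ferraro $2,953,400; Becker $1,680,500; Quinlan $706,300; Kowalski $1,122,600. Sum = $7,141,500.
Difference $7,141,600 − $7,141,500 = +$100 applied to Ferraro: Ferraro becomes $2,953,500.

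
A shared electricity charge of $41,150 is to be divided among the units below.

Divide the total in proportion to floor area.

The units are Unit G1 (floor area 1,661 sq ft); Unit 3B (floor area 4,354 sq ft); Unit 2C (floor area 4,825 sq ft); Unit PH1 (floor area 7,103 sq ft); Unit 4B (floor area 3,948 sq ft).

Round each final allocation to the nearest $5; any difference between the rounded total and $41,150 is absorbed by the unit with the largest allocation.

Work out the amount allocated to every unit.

Total floor area = 21,891.
Raw shares: Unit G1 1,661/21,891 × $41,150 = 3,122.29; Unit 3B 4,354/21,891 × $41,150 = 8,184.51; Unit 2C 4,825/21,891 × $41,150 = 9,069.88; Unit PH1 7,103/21,891 × $41,150 = 13,351.99; Unit 4B 3,948/21,891 × $41,150 = 7,421.32.
Rounded to nearest $5: Unit G1 $3,120; Unit 3B $8,185; Unit 2C $9,070; Unit PH1 $13,350; Unit 4B $7,420. Sum = $41,145.
Difference $41,150 − $41,145 = +$5 applied to largest allocation (Unit PH1): Unit PH1 becomes $13,355.

Unit G1: $3,120; Unit 3B: $8,185; Unit 2C: $9,070; Unit PH1: $13,355; Unit 4B: $7,420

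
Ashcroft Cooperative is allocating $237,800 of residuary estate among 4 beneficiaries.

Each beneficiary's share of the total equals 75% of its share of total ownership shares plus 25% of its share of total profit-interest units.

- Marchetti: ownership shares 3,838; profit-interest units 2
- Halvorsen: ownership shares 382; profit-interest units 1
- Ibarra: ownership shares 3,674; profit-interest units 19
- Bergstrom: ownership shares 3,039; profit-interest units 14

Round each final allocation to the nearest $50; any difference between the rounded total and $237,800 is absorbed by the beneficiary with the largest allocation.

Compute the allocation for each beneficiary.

Marchetti: $65,900; Halvorsen: $7,900; Ibarra: $91,300; Bergstrom: $72,700

Totals — ownership shares 10,933, profit-interest units 36.
Composite weights (75% ownership shares + 25% profit-interest units): Marchetti 0.2772; Halvorsen 0.0331; Ibarra 0.3840; Bergstrom 0.3057.
Raw shares: Marchetti 65,912.06; Halvorsen 7,882.95; Ibarra 91,310.34; Bergstrom 72,694.64.
After rounding ($50): Marchetti $65,900; Halvorsen $7,900; Ibarra $91,300; Bergstrom $72,700. Sum = $237,800.
No rounding difference to absorb.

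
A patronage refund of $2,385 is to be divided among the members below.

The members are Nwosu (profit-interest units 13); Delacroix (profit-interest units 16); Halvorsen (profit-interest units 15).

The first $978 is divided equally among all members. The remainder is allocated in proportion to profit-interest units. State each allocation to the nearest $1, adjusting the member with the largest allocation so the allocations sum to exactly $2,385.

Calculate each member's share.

First tranche $978 split equally: $326 each.
Remainder $1,407 by profit-interest units (total 44): Nwosu 415.70 → $416; Delacroix 511.64 → $512; Halvorsen 479.66 → $480.
Rounding difference −$1 on remainder applied to Delacroix.
Totals: Nwosu $326 + $416 = $742; Delacroix $326 + $511 = $837; Halvorsen $326 + $480 = $806.

Nwosu: $742 | Delacroix: $837 | Halvorsen: $806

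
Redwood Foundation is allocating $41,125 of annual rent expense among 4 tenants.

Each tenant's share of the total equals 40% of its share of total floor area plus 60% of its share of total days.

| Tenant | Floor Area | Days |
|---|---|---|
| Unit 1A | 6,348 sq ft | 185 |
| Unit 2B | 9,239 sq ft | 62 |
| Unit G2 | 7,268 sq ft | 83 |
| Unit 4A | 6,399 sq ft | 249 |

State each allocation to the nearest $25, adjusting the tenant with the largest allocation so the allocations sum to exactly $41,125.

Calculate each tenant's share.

Unit 1A: $11,450 · Unit 2B: $7,825 · Unit G2: $7,625 · Unit 4A: $14,225

Floor area total 29,254; days total 579.
Composite weights (40% floor area + 60% days): Unit 1A 0.2785; Unit 2B 0.1906; Unit G2 0.1854; Unit 4A 0.3455.
Raw shares: Unit 1A 11,453.65; Unit 2B 7,837.47; Unit G2 7,624.09; Unit 4A 14,209.79.
Rounded to nearest $25: Unit 1A $11,450; Unit 2B $7,825; Unit G2 $7,625; Unit 4A $14,200. Sum = $41,100.
Difference $41,125 − $41,100 = +$25 applied to largest allocation (Unit 4A): Unit 4A becomes $14,225.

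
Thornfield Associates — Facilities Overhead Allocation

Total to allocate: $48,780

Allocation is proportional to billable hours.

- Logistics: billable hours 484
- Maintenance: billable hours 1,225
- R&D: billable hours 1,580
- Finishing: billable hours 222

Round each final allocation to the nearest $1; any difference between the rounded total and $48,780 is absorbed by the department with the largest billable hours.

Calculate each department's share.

Combined billable hours = 484 + 1,225 + 1,580 + 222 = 3,511.
Pro-rata amounts: Logistics 6,724.44; Maintenance 17,019.51; R&D 21,951.69; Finishing 3,084.35.
At nearest $1: Logistics $6,724; Maintenance $17,020; R&D $21,952; Finishing $3,084. Sum = $48,780.
Rounded total matches; no reconciliation needed.

Logistics: $6,724; Maintenance: $17,020; R&D: $21,952; Finishing: $3,084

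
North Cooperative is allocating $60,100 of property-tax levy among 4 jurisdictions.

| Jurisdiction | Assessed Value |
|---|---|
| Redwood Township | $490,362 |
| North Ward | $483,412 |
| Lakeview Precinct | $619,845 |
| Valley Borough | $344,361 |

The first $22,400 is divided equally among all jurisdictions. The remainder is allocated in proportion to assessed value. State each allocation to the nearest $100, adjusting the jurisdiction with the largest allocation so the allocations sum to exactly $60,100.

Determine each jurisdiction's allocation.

$22,400 shared equally gives $5,600 per jurisdiction.
Remainder $37,700 by assessed value (total 1,937,980): Redwood Township 9,539.13 → $9,500; North Ward 9,403.93 → $9,400; Lakeview Precinct 12,058.00 → $12,100; Valley Borough 6,698.94 → $6,700.
Totals: Redwood Township $5,600 + $9,500 = $15,100; North Ward $5,600 + $9,400 = $15,000; Lakeview Precinct $5,600 + $12,100 = $17,700; Valley Borough $5,600 + $6,700 = $12,300.

Redwood Township: $15,100; North Ward: $15,000; Lakeview Precinct: $17,700; Valley Borough: $12,300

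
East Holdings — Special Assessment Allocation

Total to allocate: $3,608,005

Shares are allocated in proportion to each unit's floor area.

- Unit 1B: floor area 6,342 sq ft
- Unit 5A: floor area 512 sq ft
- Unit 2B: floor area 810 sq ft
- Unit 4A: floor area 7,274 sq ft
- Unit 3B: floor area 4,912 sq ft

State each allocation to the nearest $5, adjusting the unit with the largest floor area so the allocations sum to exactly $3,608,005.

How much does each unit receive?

Total floor area = 6,342 + 512 + 810 + 7,274 + 4,912 = 19,850.
Proportional shares: Unit 1B 1,152,743.97; Unit 5A 93,062.90; Unit 2B 147,228.42; Unit 4A 1,322,147.52; Unit 3B 892,822.19.
At nearest $5: Unit 1B $1,152,745; Unit 5A $93,065; Unit 2B $147,230; Unit 4A $1,322,150; Unit 3B $892,820. Sum = $3,608,010.
Difference $3,608,005 − $3,608,010 = −$5 applied to largest floor area (Unit 4A): Unit 4A becomes $1,322,145.

Unit 1B: $1,152,745 · Unit 5A: $93,065 · Unit 2B: $147,230 · Unit 4A: $1,322,145 · Unit 3B: $892,820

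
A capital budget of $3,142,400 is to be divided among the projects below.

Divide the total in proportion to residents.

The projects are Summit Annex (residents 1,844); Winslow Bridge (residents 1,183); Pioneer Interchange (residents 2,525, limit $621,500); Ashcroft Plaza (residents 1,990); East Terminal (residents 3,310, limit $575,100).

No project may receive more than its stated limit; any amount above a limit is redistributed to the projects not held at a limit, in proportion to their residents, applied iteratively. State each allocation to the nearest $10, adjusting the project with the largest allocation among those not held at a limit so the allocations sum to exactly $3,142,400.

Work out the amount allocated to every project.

Residents total: 10,852.
Unconstrained shares: Summit Annex 533,964.76; Winslow Bridge 342,559.82; Pioneer Interchange 731,161.08; Ashcroft Plaza 576,241.80; East Terminal 958,472.54.
Capped: Pioneer Interchange ($621,500), East Terminal ($575,100); residual $1,945,800 reallocated over remaining residents 5,017.
Shares after redistribution: Summit Annex 715,179.43 → $715,180; Winslow Bridge 458,816.30 → $458,820; Ashcroft Plaza 771,804.27 → $771,800.

Summit Annex: $715,180 | Winslow Bridge: $458,820 | Pioneer Interchange: $621,500 | Ashcroft Plaza: $771,800 | East Terminal: $575,100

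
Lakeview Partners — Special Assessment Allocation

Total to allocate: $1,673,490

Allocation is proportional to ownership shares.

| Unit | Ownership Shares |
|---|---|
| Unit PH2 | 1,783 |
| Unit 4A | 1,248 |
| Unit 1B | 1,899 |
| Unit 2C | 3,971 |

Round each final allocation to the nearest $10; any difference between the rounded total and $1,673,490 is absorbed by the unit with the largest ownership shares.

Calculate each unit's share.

Sum of ownership shares: 8,901.
Pro-rata amounts: Unit PH2 1,783/8,901 × $1,673,490 = 335,224.43; Unit 4A 1,248/8,901 × $1,673,490 = 234,638.30; Unit 1B 1,899/8,901 × $1,673,490 = 357,033.76; Unit 2C 3,971/8,901 × $1,673,490 = 746,593.51.
After rounding ($10): Unit PH2 $335,220; Unit 4A $234,640; Unit 1B $357,030; Unit 2C $746,590. Sum = $1,673,480.
Difference $1,673,490 − $1,673,480 = +$10 applied to largest ownership shares (Unit 2C): Unit 2C becomes $746,600.

Unit PH2: $335,220 · Unit 4A: $234,640 · Unit 1B: $357,030 · Unit 2C: $746,600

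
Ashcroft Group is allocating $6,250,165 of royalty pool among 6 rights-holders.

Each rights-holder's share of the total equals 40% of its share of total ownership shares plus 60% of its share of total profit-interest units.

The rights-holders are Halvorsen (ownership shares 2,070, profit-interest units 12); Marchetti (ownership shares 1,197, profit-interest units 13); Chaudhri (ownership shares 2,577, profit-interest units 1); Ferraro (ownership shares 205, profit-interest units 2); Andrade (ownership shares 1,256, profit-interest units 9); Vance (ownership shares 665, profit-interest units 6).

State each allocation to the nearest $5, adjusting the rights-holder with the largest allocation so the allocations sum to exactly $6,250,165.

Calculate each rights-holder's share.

Halvorsen: $1,695,870 · Marchetti: $1,509,230 · Chaudhri: $895,575 · Ferraro: $238,730 · Andrade: $1,178,890 · Vance: $731,870

Totals — ownership shares 7,970, profit-interest units 43.
Combined weights (40% ownership shares + 60% profit-interest units): Halvorsen 0.2713; Marchetti 0.2415; Chaudhri 0.1433; Ferraro 0.0382; Andrade 0.1886; Vance 0.1171.
Raw shares: Halvorsen 1,695,866.31; Marchetti 1,509,231.29; Chaudhri 895,576.73; Ferraro 238,728.55; Andrade 1,178,892.26; Vance 731,869.87.
Rounded to nearest $5: Halvorsen $1,695,865; Marchetti $1,509,230; Chaudhri $895,575; Ferraro $238,730; Andrade $1,178,890; Vance $731,870. Sum = $6,250,160.
Difference $6,250,165 − $6,250,160 = +$5 applied to largest allocation (Halvorsen): Halvorsen becomes $1,695,870.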